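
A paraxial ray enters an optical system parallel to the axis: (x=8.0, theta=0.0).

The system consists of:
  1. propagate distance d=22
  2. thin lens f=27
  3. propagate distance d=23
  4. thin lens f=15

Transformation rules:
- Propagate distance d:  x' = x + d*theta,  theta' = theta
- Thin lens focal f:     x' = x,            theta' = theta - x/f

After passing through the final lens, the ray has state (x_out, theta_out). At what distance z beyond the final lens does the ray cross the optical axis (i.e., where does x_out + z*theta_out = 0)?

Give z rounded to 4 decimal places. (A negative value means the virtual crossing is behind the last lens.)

Answer: 3.1579

Derivation:
Initial: x=8.0000 theta=0.0000
After 1 (propagate distance d=22): x=8.0000 theta=0.0000
After 2 (thin lens f=27): x=8.0000 theta=-8/27 (≈-0.2963)
After 3 (propagate distance d=23): x=32/27 (≈1.1852) theta=-8/27 (≈-0.2963)
After 4 (thin lens f=15): x=32/27 (≈1.1852) theta=-152/405 (≈-0.3753)
z_focus = -x_out/theta_out = -(32/27)/(-152/405) = 60/19 ≈ 3.1579
Rounded to 4 decimal places: z = 3.1579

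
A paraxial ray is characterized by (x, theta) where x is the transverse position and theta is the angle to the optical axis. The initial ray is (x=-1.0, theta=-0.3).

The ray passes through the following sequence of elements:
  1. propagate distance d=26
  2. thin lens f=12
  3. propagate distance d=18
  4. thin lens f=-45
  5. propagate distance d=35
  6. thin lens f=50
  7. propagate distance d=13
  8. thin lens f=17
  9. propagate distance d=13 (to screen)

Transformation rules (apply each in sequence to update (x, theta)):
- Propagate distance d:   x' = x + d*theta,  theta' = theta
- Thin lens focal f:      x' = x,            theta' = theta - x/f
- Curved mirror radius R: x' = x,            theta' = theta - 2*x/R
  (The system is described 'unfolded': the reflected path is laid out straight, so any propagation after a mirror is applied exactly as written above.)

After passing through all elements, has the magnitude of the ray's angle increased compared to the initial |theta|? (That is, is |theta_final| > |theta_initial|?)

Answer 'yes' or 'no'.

Answer: yes

Derivation:
Initial: x=-1.0000 theta=-0.3000
After 1 (propagate distance d=26): x=-8.8000 theta=-0.3000
After 2 (thin lens f=12): x=-8.8000 theta=13/30 (≈0.4333)
After 3 (propagate distance d=18): x=-1.0000 theta=13/30 (≈0.4333)
After 4 (thin lens f=-45): x=-1.0000 theta=37/90 (≈0.4111)
After 5 (propagate distance d=35): x=241/18 (≈13.3889) theta=37/90 (≈0.4111)
After 6 (thin lens f=50): x=241/18 (≈13.3889) theta=43/300 (≈0.1433)
After 7 (propagate distance d=13): x=13727/900 (≈15.2522) theta=43/300 (≈0.1433)
After 8 (thin lens f=17): x=13727/900 (≈15.2522) theta=-5767/7650 (≈-0.7539)
After 9 (propagate distance d=13 (to screen)): x=83417/15300 (≈5.4521) theta=-5767/7650 (≈-0.7539)
|theta_initial|=0.3000 |theta_final|=5767/7650 (≈0.7539) -> increased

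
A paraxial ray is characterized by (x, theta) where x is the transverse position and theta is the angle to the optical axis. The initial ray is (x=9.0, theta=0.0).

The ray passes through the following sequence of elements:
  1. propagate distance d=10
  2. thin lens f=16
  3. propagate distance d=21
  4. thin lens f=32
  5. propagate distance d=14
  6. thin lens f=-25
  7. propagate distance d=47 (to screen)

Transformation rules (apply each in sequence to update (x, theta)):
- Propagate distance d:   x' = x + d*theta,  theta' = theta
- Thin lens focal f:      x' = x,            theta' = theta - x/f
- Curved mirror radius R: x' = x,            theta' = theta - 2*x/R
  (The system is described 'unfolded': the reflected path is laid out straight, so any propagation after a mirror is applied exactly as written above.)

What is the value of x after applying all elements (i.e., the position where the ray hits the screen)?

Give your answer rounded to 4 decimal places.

Initial: x=9.0000 theta=0.0000
After 1 (propagate distance d=10): x=9.0000 theta=0.0000
After 2 (thin lens f=16): x=9.0000 theta=-0.5625
After 3 (propagate distance d=21): x=-2.8125 theta=-0.5625
After 4 (thin lens f=32): x=-2.8125 theta=-243/512 (≈-0.4746)
After 5 (propagate distance d=14): x=-2421/256 (≈-9.4570) theta=-243/512 (≈-0.4746)
After 6 (thin lens f=-25): x=-2421/256 (≈-9.4570) theta=-10917/12800 (≈-0.8529)
After 7 (propagate distance d=47 (to screen)): x=-634149/12800 (≈-49.5429) theta=-10917/12800 (≈-0.8529)
Rounded to 4 decimal places: x = -49.5429

Answer: -49.5429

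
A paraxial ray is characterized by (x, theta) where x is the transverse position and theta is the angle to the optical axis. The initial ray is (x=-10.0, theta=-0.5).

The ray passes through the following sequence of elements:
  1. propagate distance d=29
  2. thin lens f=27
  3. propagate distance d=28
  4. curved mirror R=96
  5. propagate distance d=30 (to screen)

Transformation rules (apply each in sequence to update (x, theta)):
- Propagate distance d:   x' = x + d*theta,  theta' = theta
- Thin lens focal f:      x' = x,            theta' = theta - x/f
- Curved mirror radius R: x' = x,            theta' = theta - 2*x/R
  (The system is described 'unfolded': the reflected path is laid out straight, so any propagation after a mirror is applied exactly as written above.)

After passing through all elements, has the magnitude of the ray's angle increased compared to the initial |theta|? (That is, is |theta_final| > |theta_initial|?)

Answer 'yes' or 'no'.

Answer: yes

Derivation:
Initial: x=-10.0000 theta=-0.5000
After 1 (propagate distance d=29): x=-24.5000 theta=-0.5000
After 2 (thin lens f=27): x=-24.5000 theta=11/27 (≈0.4074)
After 3 (propagate distance d=28): x=-707/54 (≈-13.0926) theta=11/27 (≈0.4074)
After 4 (curved mirror R=96): x=-707/54 (≈-13.0926) theta=1763/2592 (≈0.6802)
After 5 (propagate distance d=30 (to screen)): x=7.3125 theta=1763/2592 (≈0.6802)
|theta_initial|=0.5000 |theta_final|=1763/2592 (≈0.6802) -> increased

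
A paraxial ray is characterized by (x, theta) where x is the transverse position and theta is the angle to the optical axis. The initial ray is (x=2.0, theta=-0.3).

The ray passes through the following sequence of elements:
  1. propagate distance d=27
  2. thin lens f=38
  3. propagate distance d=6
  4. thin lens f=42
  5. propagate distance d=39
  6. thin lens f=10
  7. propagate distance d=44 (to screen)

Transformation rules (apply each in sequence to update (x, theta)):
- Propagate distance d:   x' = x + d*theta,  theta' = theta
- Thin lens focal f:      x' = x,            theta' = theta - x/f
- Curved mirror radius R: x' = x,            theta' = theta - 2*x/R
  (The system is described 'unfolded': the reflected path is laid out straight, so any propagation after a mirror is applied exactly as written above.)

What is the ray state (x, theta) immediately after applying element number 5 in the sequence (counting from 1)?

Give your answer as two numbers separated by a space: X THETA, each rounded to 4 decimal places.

Answer: -5.9350 0.0257

Derivation:
Initial: x=2.0000 theta=-0.3000
After 1 (propagate distance d=27): x=-6.1000 theta=-0.3000
After 2 (thin lens f=38): x=-6.1000 theta=-53/380 (≈-0.1395)
After 3 (propagate distance d=6): x=-659/95 (≈-6.9368) theta=-53/380 (≈-0.1395)
After 4 (thin lens f=42): x=-659/95 (≈-6.9368) theta=41/1596 (≈0.0257)
After 5 (propagate distance d=39): x=-15787/2660 (≈-5.9350) theta=41/1596 (≈0.0257)
Rounded to 4 decimal places: x = -5.9350, theta = 0.0257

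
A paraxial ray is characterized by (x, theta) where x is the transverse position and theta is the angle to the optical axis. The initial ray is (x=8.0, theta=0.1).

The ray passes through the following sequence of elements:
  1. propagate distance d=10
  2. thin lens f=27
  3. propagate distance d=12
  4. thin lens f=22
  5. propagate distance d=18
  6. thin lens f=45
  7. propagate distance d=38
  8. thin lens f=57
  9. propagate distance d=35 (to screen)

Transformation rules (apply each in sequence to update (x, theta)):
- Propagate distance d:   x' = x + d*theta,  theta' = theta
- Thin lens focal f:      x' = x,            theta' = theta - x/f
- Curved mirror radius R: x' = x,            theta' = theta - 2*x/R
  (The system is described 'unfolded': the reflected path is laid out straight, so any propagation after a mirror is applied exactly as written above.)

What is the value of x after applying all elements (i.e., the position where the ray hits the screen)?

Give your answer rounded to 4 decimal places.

Answer: -23.3804

Derivation:
Initial: x=8.0000 theta=0.1000
After 1 (propagate distance d=10): x=9.0000 theta=0.1000
After 2 (thin lens f=27): x=9.0000 theta=-7/30 (≈-0.2333)
After 3 (propagate distance d=12): x=6.2000 theta=-7/30 (≈-0.2333)
After 4 (thin lens f=22): x=6.2000 theta=-17/33 (≈-0.5152)
After 5 (propagate distance d=18): x=-169/55 (≈-3.0727) theta=-17/33 (≈-0.5152)
After 6 (thin lens f=45): x=-169/55 (≈-3.0727) theta=-1106/2475 (≈-0.4469)
After 7 (propagate distance d=38): x=-49633/2475 (≈-20.0537) theta=-1106/2475 (≈-0.4469)
After 8 (thin lens f=57): x=-49633/2475 (≈-20.0537) theta=-1219/12825 (≈-0.0950)
After 9 (propagate distance d=35 (to screen)): x=-3298396/141075 (≈-23.3804) theta=-1219/12825 (≈-0.0950)
Rounded to 4 decimal places: x = -23.3804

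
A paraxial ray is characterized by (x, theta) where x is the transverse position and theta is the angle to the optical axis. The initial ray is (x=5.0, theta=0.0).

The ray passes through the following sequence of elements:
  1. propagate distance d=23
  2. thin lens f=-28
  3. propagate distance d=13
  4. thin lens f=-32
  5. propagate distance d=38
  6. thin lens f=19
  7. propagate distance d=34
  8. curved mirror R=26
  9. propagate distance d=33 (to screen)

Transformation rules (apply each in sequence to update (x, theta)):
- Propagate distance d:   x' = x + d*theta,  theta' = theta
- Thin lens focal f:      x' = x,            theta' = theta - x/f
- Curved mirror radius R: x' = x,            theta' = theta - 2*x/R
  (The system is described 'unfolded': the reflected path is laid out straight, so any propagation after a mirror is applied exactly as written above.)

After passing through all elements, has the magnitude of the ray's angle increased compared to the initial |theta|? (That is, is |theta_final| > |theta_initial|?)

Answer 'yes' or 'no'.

Initial: x=5.0000 theta=0.0000
After 1 (propagate distance d=23): x=5.0000 theta=0.0000
After 2 (thin lens f=-28): x=5.0000 theta=5/28 (≈0.1786)
After 3 (propagate distance d=13): x=205/28 (≈7.3214) theta=5/28 (≈0.1786)
After 4 (thin lens f=-32): x=205/28 (≈7.3214) theta=365/896 (≈0.4074)
After 5 (propagate distance d=38): x=10215/448 (≈22.8013) theta=365/896 (≈0.4074)
After 6 (thin lens f=19): x=10215/448 (≈22.8013) theta=-13495/17024 (≈-0.7927)
After 7 (propagate distance d=34): x=-17665/4256 (≈-4.1506) theta=-13495/17024 (≈-0.7927)
After 8 (curved mirror R=26): x=-17665/4256 (≈-4.1506) theta=-104775/221312 (≈-0.4734)
After 9 (propagate distance d=33 (to screen)): x=-625165/31616 (≈-19.7737) theta=-104775/221312 (≈-0.4734)
|theta_initial|=0.0000 |theta_final|=104775/221312 (≈0.4734) -> increased

Answer: yes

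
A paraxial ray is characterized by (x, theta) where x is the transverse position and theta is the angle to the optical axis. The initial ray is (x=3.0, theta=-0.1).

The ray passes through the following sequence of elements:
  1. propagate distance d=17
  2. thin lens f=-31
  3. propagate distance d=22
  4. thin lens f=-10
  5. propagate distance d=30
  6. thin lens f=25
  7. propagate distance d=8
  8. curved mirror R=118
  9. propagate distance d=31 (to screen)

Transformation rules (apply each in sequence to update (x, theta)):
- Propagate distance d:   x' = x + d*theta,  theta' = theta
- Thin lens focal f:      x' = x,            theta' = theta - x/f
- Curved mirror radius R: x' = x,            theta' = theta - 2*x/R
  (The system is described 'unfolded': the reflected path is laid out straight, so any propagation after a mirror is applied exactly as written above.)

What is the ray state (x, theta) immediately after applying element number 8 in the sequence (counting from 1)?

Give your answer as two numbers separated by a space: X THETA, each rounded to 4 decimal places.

Initial: x=3.0000 theta=-0.1000
After 1 (propagate distance d=17): x=1.3000 theta=-0.1000
After 2 (thin lens f=-31): x=1.3000 theta=-9/155 (≈-0.0581)
After 3 (propagate distance d=22): x=7/310 (≈0.0226) theta=-9/155 (≈-0.0581)
After 4 (thin lens f=-10): x=7/310 (≈0.0226) theta=-173/3100 (≈-0.0558)
After 5 (propagate distance d=30): x=-256/155 (≈-1.6516) theta=-173/3100 (≈-0.0558)
After 6 (thin lens f=25): x=-256/155 (≈-1.6516) theta=159/15500 (≈0.0103)
After 7 (propagate distance d=8): x=-6082/3875 (≈-1.5695) theta=159/15500 (≈0.0103)
After 8 (curved mirror R=118): x=-6082/3875 (≈-1.5695) theta=33709/914500 (≈0.0369)
Rounded to 4 decimal places: x = -1.5695, theta = 0.0369

Answer: -1.5695 0.0369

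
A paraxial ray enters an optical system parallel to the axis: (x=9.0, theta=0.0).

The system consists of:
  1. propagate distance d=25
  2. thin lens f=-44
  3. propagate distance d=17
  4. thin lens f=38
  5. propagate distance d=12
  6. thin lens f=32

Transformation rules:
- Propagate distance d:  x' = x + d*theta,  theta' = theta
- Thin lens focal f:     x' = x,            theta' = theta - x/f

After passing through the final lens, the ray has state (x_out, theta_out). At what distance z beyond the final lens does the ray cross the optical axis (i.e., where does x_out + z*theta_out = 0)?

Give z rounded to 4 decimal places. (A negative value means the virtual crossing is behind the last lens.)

Answer: 23.5220

Derivation:
Initial: x=9.0000 theta=0.0000
After 1 (propagate distance d=25): x=9.0000 theta=0.0000
After 2 (thin lens f=-44): x=9.0000 theta=9/44 (≈0.2045)
After 3 (propagate distance d=17): x=549/44 (≈12.4773) theta=9/44 (≈0.2045)
After 4 (thin lens f=38): x=549/44 (≈12.4773) theta=-207/1672 (≈-0.1238)
After 5 (propagate distance d=12): x=9189/836 (≈10.9916) theta=-207/1672 (≈-0.1238)
After 6 (thin lens f=32): x=9189/836 (≈10.9916) theta=-12501/26752 (≈-0.4673)
z_focus = -x_out/theta_out = -(9189/836)/(-12501/26752) = 32672/1389 ≈ 23.5220
Rounded to 4 decimal places: z = 23.5220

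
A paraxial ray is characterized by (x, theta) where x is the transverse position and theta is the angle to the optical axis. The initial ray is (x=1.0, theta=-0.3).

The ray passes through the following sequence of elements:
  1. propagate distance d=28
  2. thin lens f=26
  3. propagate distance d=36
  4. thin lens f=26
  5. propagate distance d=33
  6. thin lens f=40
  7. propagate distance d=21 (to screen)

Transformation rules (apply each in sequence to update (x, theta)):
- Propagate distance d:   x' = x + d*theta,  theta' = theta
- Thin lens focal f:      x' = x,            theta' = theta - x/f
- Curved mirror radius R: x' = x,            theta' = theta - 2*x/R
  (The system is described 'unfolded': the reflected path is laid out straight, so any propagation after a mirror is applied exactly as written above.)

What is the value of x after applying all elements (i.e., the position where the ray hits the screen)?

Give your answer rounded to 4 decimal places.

Answer: 6.8772

Derivation:
Initial: x=1.0000 theta=-0.3000
After 1 (propagate distance d=28): x=-7.4000 theta=-0.3000
After 2 (thin lens f=26): x=-7.4000 theta=-1/65 (≈-0.0154)
After 3 (propagate distance d=36): x=-517/65 (≈-7.9538) theta=-1/65 (≈-0.0154)
After 4 (thin lens f=26): x=-517/65 (≈-7.9538) theta=491/1690 (≈0.2905)
After 5 (propagate distance d=33): x=2761/1690 (≈1.6337) theta=491/1690 (≈0.2905)
After 6 (thin lens f=40): x=2761/1690 (≈1.6337) theta=16879/67600 (≈0.2497)
After 7 (propagate distance d=21 (to screen)): x=464899/67600 (≈6.8772) theta=16879/67600 (≈0.2497)
Rounded to 4 decimal places: x = 6.8772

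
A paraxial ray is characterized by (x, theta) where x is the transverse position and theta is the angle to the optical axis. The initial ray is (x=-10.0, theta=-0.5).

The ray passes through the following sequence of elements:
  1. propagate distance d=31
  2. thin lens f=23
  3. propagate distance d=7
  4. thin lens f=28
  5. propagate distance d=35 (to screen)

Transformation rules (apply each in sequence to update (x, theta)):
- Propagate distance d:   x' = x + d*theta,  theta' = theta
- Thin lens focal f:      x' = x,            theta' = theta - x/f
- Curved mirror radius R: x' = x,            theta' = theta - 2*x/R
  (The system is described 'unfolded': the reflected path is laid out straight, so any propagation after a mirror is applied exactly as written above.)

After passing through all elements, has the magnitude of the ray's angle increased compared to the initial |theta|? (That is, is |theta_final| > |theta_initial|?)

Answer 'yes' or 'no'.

Answer: yes

Derivation:
Initial: x=-10.0000 theta=-0.5000
After 1 (propagate distance d=31): x=-25.5000 theta=-0.5000
After 2 (thin lens f=23): x=-25.5000 theta=14/23 (≈0.6087)
After 3 (propagate distance d=7): x=-977/46 (≈-21.2391) theta=14/23 (≈0.6087)
After 4 (thin lens f=28): x=-977/46 (≈-21.2391) theta=1761/1288 (≈1.3672)
After 5 (propagate distance d=35 (to screen)): x=4897/184 (≈26.6141) theta=1761/1288 (≈1.3672)
|theta_initial|=0.5000 |theta_final|=1761/1288 (≈1.3672) -> increased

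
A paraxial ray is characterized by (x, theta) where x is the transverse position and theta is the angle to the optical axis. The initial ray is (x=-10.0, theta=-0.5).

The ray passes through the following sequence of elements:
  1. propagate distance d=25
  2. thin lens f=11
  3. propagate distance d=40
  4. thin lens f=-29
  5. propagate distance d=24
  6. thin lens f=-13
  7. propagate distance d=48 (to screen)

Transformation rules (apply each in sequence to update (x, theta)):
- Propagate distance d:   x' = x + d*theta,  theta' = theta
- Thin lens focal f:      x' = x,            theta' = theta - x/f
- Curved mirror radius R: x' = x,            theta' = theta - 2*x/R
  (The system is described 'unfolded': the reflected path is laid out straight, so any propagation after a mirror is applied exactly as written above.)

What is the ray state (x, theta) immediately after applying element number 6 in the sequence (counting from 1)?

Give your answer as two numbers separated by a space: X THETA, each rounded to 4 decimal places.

Answer: 108.9483 11.2819

Derivation:
Initial: x=-10.0000 theta=-0.5000
After 1 (propagate distance d=25): x=-22.5000 theta=-0.5000
After 2 (thin lens f=11): x=-22.5000 theta=17/11 (≈1.5455)
After 3 (propagate distance d=40): x=865/22 (≈39.3182) theta=17/11 (≈1.5455)
After 4 (thin lens f=-29): x=865/22 (≈39.3182) theta=1851/638 (≈2.9013)
After 5 (propagate distance d=24): x=6319/58 (≈108.9483) theta=1851/638 (≈2.9013)
After 6 (thin lens f=-13): x=6319/58 (≈108.9483) theta=46786/4147 (≈11.2819)
Rounded to 4 decimal places: x = 108.9483, theta = 11.2819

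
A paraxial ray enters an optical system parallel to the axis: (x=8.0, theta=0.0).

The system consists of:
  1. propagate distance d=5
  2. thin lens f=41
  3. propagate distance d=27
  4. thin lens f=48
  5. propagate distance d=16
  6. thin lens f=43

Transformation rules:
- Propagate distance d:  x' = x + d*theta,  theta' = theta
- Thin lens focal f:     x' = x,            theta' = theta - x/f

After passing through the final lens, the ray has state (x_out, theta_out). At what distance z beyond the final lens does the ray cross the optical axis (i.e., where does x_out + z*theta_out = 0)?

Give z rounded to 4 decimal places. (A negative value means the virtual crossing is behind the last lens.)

Answer: -5.8653

Derivation:
Initial: x=8.0000 theta=0.0000
After 1 (propagate distance d=5): x=8.0000 theta=0.0000
After 2 (thin lens f=41): x=8.0000 theta=-8/41 (≈-0.1951)
After 3 (propagate distance d=27): x=112/41 (≈2.7317) theta=-8/41 (≈-0.1951)
After 4 (thin lens f=48): x=112/41 (≈2.7317) theta=-31/123 (≈-0.2520)
After 5 (propagate distance d=16): x=-160/123 (≈-1.3008) theta=-31/123 (≈-0.2520)
After 6 (thin lens f=43): x=-160/123 (≈-1.3008) theta=-391/1763 (≈-0.2218)
z_focus = -x_out/theta_out = -(-160/123)/(-391/1763) = -6880/1173 ≈ -5.8653
Rounded to 4 decimal places: z = -5.8653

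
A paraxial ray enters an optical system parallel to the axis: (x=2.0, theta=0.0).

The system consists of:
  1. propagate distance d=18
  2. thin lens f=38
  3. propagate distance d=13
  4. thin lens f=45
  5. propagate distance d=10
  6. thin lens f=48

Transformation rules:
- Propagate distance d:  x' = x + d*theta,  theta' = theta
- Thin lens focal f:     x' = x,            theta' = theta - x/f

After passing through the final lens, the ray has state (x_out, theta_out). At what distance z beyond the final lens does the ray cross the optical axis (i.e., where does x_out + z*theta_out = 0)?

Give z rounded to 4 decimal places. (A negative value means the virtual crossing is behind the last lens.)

Answer: 5.3897

Derivation:
Initial: x=2.0000 theta=0.0000
After 1 (propagate distance d=18): x=2.0000 theta=0.0000
After 2 (thin lens f=38): x=2.0000 theta=-1/19 (≈-0.0526)
After 3 (propagate distance d=13): x=25/19 (≈1.3158) theta=-1/19 (≈-0.0526)
After 4 (thin lens f=45): x=25/19 (≈1.3158) theta=-14/171 (≈-0.0819)
After 5 (propagate distance d=10): x=85/171 (≈0.4971) theta=-14/171 (≈-0.0819)
After 6 (thin lens f=48): x=85/171 (≈0.4971) theta=-757/8208 (≈-0.0922)
z_focus = -x_out/theta_out = -(85/171)/(-757/8208) = 4080/757 ≈ 5.3897
Rounded to 4 decimal places: z = 5.3897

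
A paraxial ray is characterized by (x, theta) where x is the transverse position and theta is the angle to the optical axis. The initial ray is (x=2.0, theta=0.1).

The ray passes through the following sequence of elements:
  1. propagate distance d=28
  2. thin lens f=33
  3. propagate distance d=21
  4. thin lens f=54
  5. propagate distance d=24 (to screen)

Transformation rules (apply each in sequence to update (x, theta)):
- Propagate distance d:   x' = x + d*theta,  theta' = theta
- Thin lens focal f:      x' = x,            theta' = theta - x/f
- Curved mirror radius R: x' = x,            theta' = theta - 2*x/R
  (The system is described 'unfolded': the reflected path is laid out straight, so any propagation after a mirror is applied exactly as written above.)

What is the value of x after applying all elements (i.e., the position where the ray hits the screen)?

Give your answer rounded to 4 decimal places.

Initial: x=2.0000 theta=0.1000
After 1 (propagate distance d=28): x=4.8000 theta=0.1000
After 2 (thin lens f=33): x=4.8000 theta=-1/22 (≈-0.0455)
After 3 (propagate distance d=21): x=423/110 (≈3.8455) theta=-1/22 (≈-0.0455)
After 4 (thin lens f=54): x=423/110 (≈3.8455) theta=-7/60 (≈-0.1167)
After 5 (propagate distance d=24 (to screen)): x=23/22 (≈1.0455) theta=-7/60 (≈-0.1167)
Rounded to 4 decimal places: x = 1.0455

Answer: 1.0455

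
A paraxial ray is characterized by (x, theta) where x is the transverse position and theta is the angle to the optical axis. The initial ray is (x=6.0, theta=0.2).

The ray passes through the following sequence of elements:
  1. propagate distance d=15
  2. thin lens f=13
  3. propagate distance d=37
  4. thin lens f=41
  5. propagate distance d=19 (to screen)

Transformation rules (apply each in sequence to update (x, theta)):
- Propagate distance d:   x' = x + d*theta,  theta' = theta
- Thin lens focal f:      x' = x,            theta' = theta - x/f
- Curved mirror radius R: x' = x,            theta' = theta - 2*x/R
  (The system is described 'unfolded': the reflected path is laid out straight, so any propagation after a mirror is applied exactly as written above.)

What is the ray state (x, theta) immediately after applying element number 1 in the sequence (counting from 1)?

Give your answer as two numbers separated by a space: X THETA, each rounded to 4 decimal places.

Answer: 9.0000 0.2000

Derivation:
Initial: x=6.0000 theta=0.2000
After 1 (propagate distance d=15): x=9.0000 theta=0.2000
Rounded to 4 decimal places: x = 9.0000, theta = 0.2000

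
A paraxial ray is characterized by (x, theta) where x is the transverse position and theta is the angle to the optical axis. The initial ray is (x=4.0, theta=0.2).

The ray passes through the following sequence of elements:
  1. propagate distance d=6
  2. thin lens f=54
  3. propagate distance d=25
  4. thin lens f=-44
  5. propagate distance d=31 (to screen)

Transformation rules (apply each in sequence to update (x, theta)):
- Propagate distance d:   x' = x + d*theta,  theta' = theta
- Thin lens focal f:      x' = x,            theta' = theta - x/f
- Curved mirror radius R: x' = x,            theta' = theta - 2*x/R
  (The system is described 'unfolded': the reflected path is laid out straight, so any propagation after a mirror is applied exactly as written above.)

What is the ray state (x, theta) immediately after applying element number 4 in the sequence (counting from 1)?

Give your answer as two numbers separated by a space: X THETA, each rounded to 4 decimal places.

Answer: 7.7926 0.2808

Derivation:
Initial: x=4.0000 theta=0.2000
After 1 (propagate distance d=6): x=5.2000 theta=0.2000
After 2 (thin lens f=54): x=5.2000 theta=14/135 (≈0.1037)
After 3 (propagate distance d=25): x=1052/135 (≈7.7926) theta=14/135 (≈0.1037)
After 4 (thin lens f=-44): x=1052/135 (≈7.7926) theta=139/495 (≈0.2808)
Rounded to 4 decimal places: x = 7.7926, theta = 0.2808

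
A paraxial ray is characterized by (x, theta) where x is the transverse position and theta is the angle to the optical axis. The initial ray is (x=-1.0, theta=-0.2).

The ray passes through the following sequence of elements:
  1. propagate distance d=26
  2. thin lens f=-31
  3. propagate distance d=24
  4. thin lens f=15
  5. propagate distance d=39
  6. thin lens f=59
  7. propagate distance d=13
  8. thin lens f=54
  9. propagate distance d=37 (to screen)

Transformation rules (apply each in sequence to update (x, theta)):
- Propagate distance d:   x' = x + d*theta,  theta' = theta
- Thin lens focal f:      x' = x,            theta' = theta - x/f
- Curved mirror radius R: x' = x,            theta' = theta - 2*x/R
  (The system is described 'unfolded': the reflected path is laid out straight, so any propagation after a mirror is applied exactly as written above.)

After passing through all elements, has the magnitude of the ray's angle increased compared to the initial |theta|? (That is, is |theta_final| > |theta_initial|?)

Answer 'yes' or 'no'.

Answer: no

Derivation:
Initial: x=-1.0000 theta=-0.2000
After 1 (propagate distance d=26): x=-6.2000 theta=-0.2000
After 2 (thin lens f=-31): x=-6.2000 theta=-0.4000
After 3 (propagate distance d=24): x=-15.8000 theta=-0.4000
After 4 (thin lens f=15): x=-15.8000 theta=49/75 (≈0.6533)
After 5 (propagate distance d=39): x=9.6800 theta=49/75 (≈0.6533)
After 6 (thin lens f=59): x=9.6800 theta=433/885 (≈0.4893)
After 7 (propagate distance d=13): x=70979/4425 (≈16.0405) theta=433/885 (≈0.4893)
After 8 (thin lens f=54): x=70979/4425 (≈16.0405) theta=45931/238950 (≈0.1922)
After 9 (propagate distance d=37 (to screen)): x=5532313/238950 (≈23.1526) theta=45931/238950 (≈0.1922)
|theta_initial|=0.2000 |theta_final|=45931/238950 (≈0.1922) -> not increased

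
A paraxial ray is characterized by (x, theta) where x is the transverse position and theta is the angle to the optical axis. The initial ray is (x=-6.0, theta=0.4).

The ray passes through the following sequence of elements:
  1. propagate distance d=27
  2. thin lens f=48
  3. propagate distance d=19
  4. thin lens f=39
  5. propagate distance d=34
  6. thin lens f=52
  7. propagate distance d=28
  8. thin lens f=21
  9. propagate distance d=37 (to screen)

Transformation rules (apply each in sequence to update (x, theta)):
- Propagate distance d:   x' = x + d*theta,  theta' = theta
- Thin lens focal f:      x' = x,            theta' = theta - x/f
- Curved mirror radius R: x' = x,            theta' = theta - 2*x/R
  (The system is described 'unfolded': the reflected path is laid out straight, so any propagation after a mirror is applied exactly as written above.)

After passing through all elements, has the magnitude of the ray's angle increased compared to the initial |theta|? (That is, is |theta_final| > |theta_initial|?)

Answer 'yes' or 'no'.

Initial: x=-6.0000 theta=0.4000
After 1 (propagate distance d=27): x=4.8000 theta=0.4000
After 2 (thin lens f=48): x=4.8000 theta=0.3000
After 3 (propagate distance d=19): x=10.5000 theta=0.3000
After 4 (thin lens f=39): x=10.5000 theta=2/65 (≈0.0308)
After 5 (propagate distance d=34): x=1501/130 (≈11.5462) theta=2/65 (≈0.0308)
After 6 (thin lens f=52): x=1501/130 (≈11.5462) theta=-1293/6760 (≈-0.1913)
After 7 (propagate distance d=28): x=5231/845 (≈6.1905) theta=-1293/6760 (≈-0.1913)
After 8 (thin lens f=21): x=5231/845 (≈6.1905) theta=-69001/141960 (≈-0.4861)
After 9 (propagate distance d=37 (to screen)): x=-1674229/141960 (≈-11.7937) theta=-69001/141960 (≈-0.4861)
|theta_initial|=0.4000 |theta_final|=69001/141960 (≈0.4861) -> increased

Answer: yes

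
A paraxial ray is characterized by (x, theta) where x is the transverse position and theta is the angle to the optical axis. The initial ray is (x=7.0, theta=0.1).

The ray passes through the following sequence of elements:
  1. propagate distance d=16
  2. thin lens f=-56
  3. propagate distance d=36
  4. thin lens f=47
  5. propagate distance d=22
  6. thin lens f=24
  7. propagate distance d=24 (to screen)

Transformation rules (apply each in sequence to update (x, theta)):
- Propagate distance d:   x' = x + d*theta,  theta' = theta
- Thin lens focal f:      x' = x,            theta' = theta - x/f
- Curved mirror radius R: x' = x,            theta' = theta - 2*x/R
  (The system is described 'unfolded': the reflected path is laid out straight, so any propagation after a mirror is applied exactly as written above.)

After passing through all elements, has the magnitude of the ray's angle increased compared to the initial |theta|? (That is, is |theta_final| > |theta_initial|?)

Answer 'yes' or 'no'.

Initial: x=7.0000 theta=0.1000
After 1 (propagate distance d=16): x=8.6000 theta=0.1000
After 2 (thin lens f=-56): x=8.6000 theta=71/280 (≈0.2536)
After 3 (propagate distance d=36): x=1241/70 (≈17.7286) theta=71/280 (≈0.2536)
After 4 (thin lens f=47): x=1241/70 (≈17.7286) theta=-1627/13160 (≈-0.1236)
After 5 (propagate distance d=22): x=98757/6580 (≈15.0087) theta=-1627/13160 (≈-0.1236)
After 6 (thin lens f=24): x=98757/6580 (≈15.0087) theta=-39427/52640 (≈-0.7490)
After 7 (propagate distance d=24 (to screen)): x=-4881/1645 (≈-2.9672) theta=-39427/52640 (≈-0.7490)
|theta_initial|=0.1000 |theta_final|=39427/52640 (≈0.7490) -> increased

Answer: yes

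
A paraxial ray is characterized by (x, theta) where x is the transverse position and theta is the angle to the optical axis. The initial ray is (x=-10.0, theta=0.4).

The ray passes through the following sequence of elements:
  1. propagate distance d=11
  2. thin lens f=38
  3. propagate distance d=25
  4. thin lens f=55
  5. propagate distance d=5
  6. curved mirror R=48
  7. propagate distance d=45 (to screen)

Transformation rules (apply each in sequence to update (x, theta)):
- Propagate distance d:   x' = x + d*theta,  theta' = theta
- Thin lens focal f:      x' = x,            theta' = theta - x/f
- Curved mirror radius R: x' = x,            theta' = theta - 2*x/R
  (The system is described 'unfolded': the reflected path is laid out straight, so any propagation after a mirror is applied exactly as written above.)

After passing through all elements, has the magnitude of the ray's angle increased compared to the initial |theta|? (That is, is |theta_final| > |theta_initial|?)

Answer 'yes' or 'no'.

Answer: no

Derivation:
Initial: x=-10.0000 theta=0.4000
After 1 (propagate distance d=11): x=-5.6000 theta=0.4000
After 2 (thin lens f=38): x=-5.6000 theta=52/95 (≈0.5474)
After 3 (propagate distance d=25): x=768/95 (≈8.0842) theta=52/95 (≈0.5474)
After 4 (thin lens f=55): x=768/95 (≈8.0842) theta=2092/5225 (≈0.4004)
After 5 (propagate distance d=5): x=2108/209 (≈10.0861) theta=2092/5225 (≈0.4004)
After 6 (curved mirror R=48): x=2108/209 (≈10.0861) theta=-623/31350 (≈-0.0199)
After 7 (propagate distance d=45 (to screen)): x=19211/2090 (≈9.1919) theta=-623/31350 (≈-0.0199)
|theta_initial|=0.4000 |theta_final|=623/31350 (≈0.0199) -> not increased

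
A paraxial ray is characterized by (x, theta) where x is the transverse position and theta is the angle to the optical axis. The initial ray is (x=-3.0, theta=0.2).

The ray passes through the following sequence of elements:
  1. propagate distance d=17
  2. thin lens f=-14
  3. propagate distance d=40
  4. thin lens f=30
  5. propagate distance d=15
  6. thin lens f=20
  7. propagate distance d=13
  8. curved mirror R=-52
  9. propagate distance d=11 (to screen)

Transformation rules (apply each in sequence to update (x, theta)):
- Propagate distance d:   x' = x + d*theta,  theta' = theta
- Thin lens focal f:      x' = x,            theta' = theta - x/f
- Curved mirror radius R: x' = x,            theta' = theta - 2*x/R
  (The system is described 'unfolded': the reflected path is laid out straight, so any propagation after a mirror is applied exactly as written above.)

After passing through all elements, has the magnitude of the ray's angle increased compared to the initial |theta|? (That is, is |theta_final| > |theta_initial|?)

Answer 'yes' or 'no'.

Initial: x=-3.0000 theta=0.2000
After 1 (propagate distance d=17): x=0.4000 theta=0.2000
After 2 (thin lens f=-14): x=0.4000 theta=8/35 (≈0.2286)
After 3 (propagate distance d=40): x=334/35 (≈9.5429) theta=8/35 (≈0.2286)
After 4 (thin lens f=30): x=334/35 (≈9.5429) theta=-47/525 (≈-0.0895)
After 5 (propagate distance d=15): x=8.2000 theta=-47/525 (≈-0.0895)
After 6 (thin lens f=20): x=8.2000 theta=-1049/2100 (≈-0.4995)
After 7 (propagate distance d=13): x=3583/2100 (≈1.7062) theta=-1049/2100 (≈-0.4995)
After 8 (curved mirror R=-52): x=3583/2100 (≈1.7062) theta=-7897/18200 (≈-0.4339)
After 9 (propagate distance d=11 (to screen)): x=-167443/54600 (≈-3.0667) theta=-7897/18200 (≈-0.4339)
|theta_initial|=0.2000 |theta_final|=7897/18200 (≈0.4339) -> increased

Answer: yes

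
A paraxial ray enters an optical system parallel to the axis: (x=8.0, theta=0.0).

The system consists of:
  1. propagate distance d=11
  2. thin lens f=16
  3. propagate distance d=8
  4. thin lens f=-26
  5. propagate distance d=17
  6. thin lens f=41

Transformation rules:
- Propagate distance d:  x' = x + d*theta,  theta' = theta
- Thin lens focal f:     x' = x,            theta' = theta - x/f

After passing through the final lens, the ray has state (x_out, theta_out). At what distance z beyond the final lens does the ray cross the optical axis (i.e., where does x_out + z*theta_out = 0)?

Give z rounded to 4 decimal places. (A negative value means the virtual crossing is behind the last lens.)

Initial: x=8.0000 theta=0.0000
After 1 (propagate distance d=11): x=8.0000 theta=0.0000
After 2 (thin lens f=16): x=8.0000 theta=-0.5000
After 3 (propagate distance d=8): x=4.0000 theta=-0.5000
After 4 (thin lens f=-26): x=4.0000 theta=-9/26 (≈-0.3462)
After 5 (propagate distance d=17): x=-49/26 (≈-1.8846) theta=-9/26 (≈-0.3462)
After 6 (thin lens f=41): x=-49/26 (≈-1.8846) theta=-160/533 (≈-0.3002)
z_focus = -x_out/theta_out = -(-49/26)/(-160/533) = -2009/320 ≈ -6.2781
Rounded to 4 decimal places: z = -6.2781

Answer: -6.2781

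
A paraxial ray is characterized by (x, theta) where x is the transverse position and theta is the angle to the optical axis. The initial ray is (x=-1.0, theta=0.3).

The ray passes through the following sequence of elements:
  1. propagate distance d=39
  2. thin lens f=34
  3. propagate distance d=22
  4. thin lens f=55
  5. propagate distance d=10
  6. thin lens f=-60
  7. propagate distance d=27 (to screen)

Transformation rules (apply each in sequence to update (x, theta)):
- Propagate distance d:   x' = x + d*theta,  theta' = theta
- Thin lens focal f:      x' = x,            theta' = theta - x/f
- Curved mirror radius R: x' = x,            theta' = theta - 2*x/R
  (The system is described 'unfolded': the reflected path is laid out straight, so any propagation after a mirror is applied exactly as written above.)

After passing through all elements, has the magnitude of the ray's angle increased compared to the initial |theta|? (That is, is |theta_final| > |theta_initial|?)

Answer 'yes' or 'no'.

Initial: x=-1.0000 theta=0.3000
After 1 (propagate distance d=39): x=10.7000 theta=0.3000
After 2 (thin lens f=34): x=10.7000 theta=-1/68 (≈-0.0147)
After 3 (propagate distance d=22): x=882/85 (≈10.3765) theta=-1/68 (≈-0.0147)
After 4 (thin lens f=55): x=882/85 (≈10.3765) theta=-3803/18700 (≈-0.2034)
After 5 (propagate distance d=10): x=15601/1870 (≈8.3428) theta=-3803/18700 (≈-0.2034)
After 6 (thin lens f=-60): x=15601/1870 (≈8.3428) theta=-7217/112200 (≈-0.0643)
After 7 (propagate distance d=27 (to screen)): x=247067/37400 (≈6.6061) theta=-7217/112200 (≈-0.0643)
|theta_initial|=0.3000 |theta_final|=7217/112200 (≈0.0643) -> not increased

Answer: no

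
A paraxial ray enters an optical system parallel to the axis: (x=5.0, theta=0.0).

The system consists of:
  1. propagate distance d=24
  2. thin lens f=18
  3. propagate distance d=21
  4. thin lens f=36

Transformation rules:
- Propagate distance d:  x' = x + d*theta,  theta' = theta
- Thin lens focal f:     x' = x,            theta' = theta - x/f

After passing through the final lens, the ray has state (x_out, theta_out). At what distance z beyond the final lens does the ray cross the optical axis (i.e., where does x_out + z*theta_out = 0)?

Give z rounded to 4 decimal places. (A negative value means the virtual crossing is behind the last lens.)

Answer: -3.2727

Derivation:
Initial: x=5.0000 theta=0.0000
After 1 (propagate distance d=24): x=5.0000 theta=0.0000
After 2 (thin lens f=18): x=5.0000 theta=-5/18 (≈-0.2778)
After 3 (propagate distance d=21): x=-5/6 (≈-0.8333) theta=-5/18 (≈-0.2778)
After 4 (thin lens f=36): x=-5/6 (≈-0.8333) theta=-55/216 (≈-0.2546)
z_focus = -x_out/theta_out = -(-5/6)/(-55/216) = -36/11 ≈ -3.2727
Rounded to 4 decimal places: z = -3.2727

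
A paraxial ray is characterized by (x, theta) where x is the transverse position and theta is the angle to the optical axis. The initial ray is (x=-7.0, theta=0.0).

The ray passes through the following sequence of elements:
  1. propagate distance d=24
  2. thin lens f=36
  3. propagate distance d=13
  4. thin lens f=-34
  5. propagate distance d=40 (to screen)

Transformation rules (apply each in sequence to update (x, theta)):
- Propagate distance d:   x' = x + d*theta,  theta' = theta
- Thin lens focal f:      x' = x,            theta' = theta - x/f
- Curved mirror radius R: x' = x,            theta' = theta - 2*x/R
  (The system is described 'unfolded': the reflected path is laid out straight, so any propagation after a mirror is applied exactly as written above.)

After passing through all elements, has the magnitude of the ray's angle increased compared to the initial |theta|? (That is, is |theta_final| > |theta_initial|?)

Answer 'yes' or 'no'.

Initial: x=-7.0000 theta=0.0000
After 1 (propagate distance d=24): x=-7.0000 theta=0.0000
After 2 (thin lens f=36): x=-7.0000 theta=7/36 (≈0.1944)
After 3 (propagate distance d=13): x=-161/36 (≈-4.4722) theta=7/36 (≈0.1944)
After 4 (thin lens f=-34): x=-161/36 (≈-4.4722) theta=77/1224 (≈0.0629)
After 5 (propagate distance d=40 (to screen)): x=-133/68 (≈-1.9559) theta=77/1224 (≈0.0629)
|theta_initial|=0.0000 |theta_final|=77/1224 (≈0.0629) -> increased

Answer: yes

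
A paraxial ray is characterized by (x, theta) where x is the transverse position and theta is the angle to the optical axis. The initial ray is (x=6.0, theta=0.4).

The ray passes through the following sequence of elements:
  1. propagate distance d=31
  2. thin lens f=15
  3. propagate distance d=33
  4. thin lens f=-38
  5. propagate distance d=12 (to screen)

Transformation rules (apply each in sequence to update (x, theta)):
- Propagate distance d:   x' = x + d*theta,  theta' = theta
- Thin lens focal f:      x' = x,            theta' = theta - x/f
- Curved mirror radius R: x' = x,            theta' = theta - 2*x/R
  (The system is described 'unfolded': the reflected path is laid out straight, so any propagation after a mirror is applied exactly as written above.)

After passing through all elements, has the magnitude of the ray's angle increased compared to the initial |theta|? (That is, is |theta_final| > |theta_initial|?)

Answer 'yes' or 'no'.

Answer: yes

Derivation:
Initial: x=6.0000 theta=0.4000
After 1 (propagate distance d=31): x=18.4000 theta=0.4000
After 2 (thin lens f=15): x=18.4000 theta=-62/75 (≈-0.8267)
After 3 (propagate distance d=33): x=-8.8800 theta=-62/75 (≈-0.8267)
After 4 (thin lens f=-38): x=-8.8800 theta=-1511/1425 (≈-1.0604)
After 5 (propagate distance d=12 (to screen)): x=-10262/475 (≈-21.6042) theta=-1511/1425 (≈-1.0604)
|theta_initial|=0.4000 |theta_final|=1511/1425 (≈1.0604) -> increased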